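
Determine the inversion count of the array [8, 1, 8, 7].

Finding inversions in [8, 1, 8, 7]:

(0, 1): arr[0]=8 > arr[1]=1
(0, 3): arr[0]=8 > arr[3]=7
(2, 3): arr[2]=8 > arr[3]=7

Total inversions: 3

The array has 3 inversion(s): (0,1), (0,3), (2,3). Each pair (i,j) satisfies i < j and arr[i] > arr[j].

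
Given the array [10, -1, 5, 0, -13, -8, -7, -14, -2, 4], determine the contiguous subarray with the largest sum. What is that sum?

Using Kadane's algorithm on [10, -1, 5, 0, -13, -8, -7, -14, -2, 4]:

Scanning through the array:
Position 1 (value -1): max_ending_here = 9, max_so_far = 10
Position 2 (value 5): max_ending_here = 14, max_so_far = 14
Position 3 (value 0): max_ending_here = 14, max_so_far = 14
Position 4 (value -13): max_ending_here = 1, max_so_far = 14
Position 5 (value -8): max_ending_here = -7, max_so_far = 14
Position 6 (value -7): max_ending_here = -7, max_so_far = 14
Position 7 (value -14): max_ending_here = -14, max_so_far = 14
Position 8 (value -2): max_ending_here = -2, max_so_far = 14
Position 9 (value 4): max_ending_here = 4, max_so_far = 14

Maximum subarray: [10, -1, 5]
Maximum sum: 14

The maximum subarray is [10, -1, 5] with sum 14. This subarray runs from index 0 to index 2.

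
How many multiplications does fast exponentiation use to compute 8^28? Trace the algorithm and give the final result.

Computing 8^28 by squaring (build up from 8^1; each line after the first costs one multiplication):

8^1 = 8
8^2 = (8^1)^2 = 8^2 = 64
8^3 = 8 * 8^2 = 8 * 64 = 512
8^6 = (8^3)^2 = 512^2 = 262144
8^7 = 8 * 8^6 = 8 * 262144 = 2097152
8^14 = (8^7)^2 = 2097152^2 = 4398046511104
8^28 = (8^14)^2 = 4398046511104^2 = 19342813113834066795298816

Result: 19342813113834066795298816
Multiplications needed: 6 (6 lines after 8^1)

8^28 = 19342813113834066795298816. Using exponentiation by squaring, this requires 6 multiplications. The key idea: if the exponent is even, square the half-power; if odd, multiply by the base once.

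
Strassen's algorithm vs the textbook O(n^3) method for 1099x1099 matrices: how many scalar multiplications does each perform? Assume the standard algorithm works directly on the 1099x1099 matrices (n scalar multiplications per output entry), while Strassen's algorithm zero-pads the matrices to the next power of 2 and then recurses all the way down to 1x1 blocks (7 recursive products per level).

Matrix multiplication for 1099x1099 matrices:

Strassen's algorithm requires power-of-2 dimensions. Pad 1099x1099 to 2048x2048 (next power of 2).

Standard algorithm: 1099^3 = 1327373299 multiplications
Strassen's algorithm: 7^(log2(2048)) = 7^11 = 1977326743 multiplications
Difference: 1327373299 - 1977326743 = -649953444 (Strassen uses MORE here due to padding overhead — for small or just-over-power-of-2 n, padding can outweigh the per-level savings)

Standard: 1327373299 multiplications (1099^3). Strassen: 1977326743 multiplications (7^11, after padding to 2048x2048). Strassen reduces 8 recursive multiplications to 7 at each level.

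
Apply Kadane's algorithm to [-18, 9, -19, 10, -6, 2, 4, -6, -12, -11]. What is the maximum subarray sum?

Using Kadane's algorithm on [-18, 9, -19, 10, -6, 2, 4, -6, -12, -11]:

Scanning through the array:
Position 1 (value 9): max_ending_here = 9, max_so_far = 9
Position 2 (value -19): max_ending_here = -10, max_so_far = 9
Position 3 (value 10): max_ending_here = 10, max_so_far = 10
Position 4 (value -6): max_ending_here = 4, max_so_far = 10
Position 5 (value 2): max_ending_here = 6, max_so_far = 10
Position 6 (value 4): max_ending_here = 10, max_so_far = 10
Position 7 (value -6): max_ending_here = 4, max_so_far = 10
Position 8 (value -12): max_ending_here = -8, max_so_far = 10
Position 9 (value -11): max_ending_here = -11, max_so_far = 10

Maximum subarray: [10]
Maximum sum: 10

The maximum subarray is [10] with sum 10. This subarray runs from index 3 to index 3.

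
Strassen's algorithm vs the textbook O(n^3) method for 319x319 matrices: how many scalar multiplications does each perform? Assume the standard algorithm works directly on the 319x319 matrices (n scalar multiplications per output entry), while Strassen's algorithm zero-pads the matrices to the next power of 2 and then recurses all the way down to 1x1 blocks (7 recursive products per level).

Matrix multiplication for 319x319 matrices:

Strassen's algorithm requires power-of-2 dimensions. Pad 319x319 to 512x512 (next power of 2).

Standard algorithm: 319^3 = 32461759 multiplications
Strassen's algorithm: 7^(log2(512)) = 7^9 = 40353607 multiplications
Difference: 32461759 - 40353607 = -7891848 (Strassen uses MORE here due to padding overhead — for small or just-over-power-of-2 n, padding can outweigh the per-level savings)

Standard: 32461759 multiplications (319^3). Strassen: 40353607 multiplications (7^9, after padding to 512x512). Strassen reduces 8 recursive multiplications to 7 at each level.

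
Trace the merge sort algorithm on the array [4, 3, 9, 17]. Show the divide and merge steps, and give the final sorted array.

Merge sort trace:

Split: [4, 3, 9, 17] -> [4, 3] and [9, 17]
  Split: [4, 3] -> [4] and [3]
  Merge: [4] + [3] -> [3, 4]
  Split: [9, 17] -> [9] and [17]
  Merge: [9] + [17] -> [9, 17]
Merge: [3, 4] + [9, 17] -> [3, 4, 9, 17]

Final sorted array: [3, 4, 9, 17]

The merge sort proceeds by recursively splitting the array and merging sorted halves.
After all merges, the sorted array is [3, 4, 9, 17].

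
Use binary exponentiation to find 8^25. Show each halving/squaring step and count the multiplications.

Computing 8^25 by squaring (build up from 8^1; each line after the first costs one multiplication):

8^1 = 8
8^2 = (8^1)^2 = 8^2 = 64
8^3 = 8 * 8^2 = 8 * 64 = 512
8^6 = (8^3)^2 = 512^2 = 262144
8^12 = (8^6)^2 = 262144^2 = 68719476736
8^24 = (8^12)^2 = 68719476736^2 = 4722366482869645213696
8^25 = 8 * 8^24 = 8 * 4722366482869645213696 = 37778931862957161709568

Result: 37778931862957161709568
Multiplications needed: 6 (6 lines after 8^1)

8^25 = 37778931862957161709568. Using exponentiation by squaring, this requires 6 multiplications. The key idea: if the exponent is even, square the half-power; if odd, multiply by the base once.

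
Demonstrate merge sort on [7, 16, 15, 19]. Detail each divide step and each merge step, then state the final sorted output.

Merge sort trace:

Split: [7, 16, 15, 19] -> [7, 16] and [15, 19]
  Split: [7, 16] -> [7] and [16]
  Merge: [7] + [16] -> [7, 16]
  Split: [15, 19] -> [15] and [19]
  Merge: [15] + [19] -> [15, 19]
Merge: [7, 16] + [15, 19] -> [7, 15, 16, 19]

Final sorted array: [7, 15, 16, 19]

The merge sort proceeds by recursively splitting the array and merging sorted halves.
After all merges, the sorted array is [7, 15, 16, 19].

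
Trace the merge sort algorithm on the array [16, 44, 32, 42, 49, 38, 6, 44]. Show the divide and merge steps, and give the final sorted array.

Merge sort trace:

Split: [16, 44, 32, 42, 49, 38, 6, 44] -> [16, 44, 32, 42] and [49, 38, 6, 44]
  Split: [16, 44, 32, 42] -> [16, 44] and [32, 42]
    Split: [16, 44] -> [16] and [44]
    Merge: [16] + [44] -> [16, 44]
    Split: [32, 42] -> [32] and [42]
    Merge: [32] + [42] -> [32, 42]
  Merge: [16, 44] + [32, 42] -> [16, 32, 42, 44]
  Split: [49, 38, 6, 44] -> [49, 38] and [6, 44]
    Split: [49, 38] -> [49] and [38]
    Merge: [49] + [38] -> [38, 49]
    Split: [6, 44] -> [6] and [44]
    Merge: [6] + [44] -> [6, 44]
  Merge: [38, 49] + [6, 44] -> [6, 38, 44, 49]
Merge: [16, 32, 42, 44] + [6, 38, 44, 49] -> [6, 16, 32, 38, 42, 44, 44, 49]

Final sorted array: [6, 16, 32, 38, 42, 44, 44, 49]

The merge sort proceeds by recursively splitting the array and merging sorted halves.
After all merges, the sorted array is [6, 16, 32, 38, 42, 44, 44, 49].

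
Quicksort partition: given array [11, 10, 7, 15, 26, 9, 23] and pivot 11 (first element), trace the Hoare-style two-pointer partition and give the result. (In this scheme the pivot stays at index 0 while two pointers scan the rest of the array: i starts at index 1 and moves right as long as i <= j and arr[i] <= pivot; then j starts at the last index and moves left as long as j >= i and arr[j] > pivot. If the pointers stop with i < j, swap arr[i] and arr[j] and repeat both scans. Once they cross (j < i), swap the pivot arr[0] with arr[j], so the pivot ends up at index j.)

Hoare-style two-pointer partition with pivot = 11:

Initial array: [11, 10, 7, 15, 26, 9, 23]

Pointers start at i = 1, j = 6.
i stops at index 3 (arr[3]=15 > 11), j stops at index 5 (arr[5]=9 <= 11): swap arr[3] and arr[5], array becomes [11, 10, 7, 9, 26, 15, 23]
i ends at 4, j ends at 3: the pointers have crossed (j < i), so scanning stops.

Swap pivot arr[0] with arr[3] to place pivot at position 3: [9, 10, 7, 11, 26, 15, 23]
Pivot position: 3

After partitioning with pivot 11, the array becomes [9, 10, 7, 11, 26, 15, 23]. The pivot is placed at index 3. All elements to the left of the pivot are <= 11, and all elements to the right are > 11.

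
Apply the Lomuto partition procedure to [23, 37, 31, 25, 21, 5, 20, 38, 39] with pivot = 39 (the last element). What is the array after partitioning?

Lomuto partition with pivot = 39:

Initial array: [23, 37, 31, 25, 21, 5, 20, 38, 39]

arr[0]=23 <= 39: swap with position 0, array becomes [23, 37, 31, 25, 21, 5, 20, 38, 39]
arr[1]=37 <= 39: swap with position 1, array becomes [23, 37, 31, 25, 21, 5, 20, 38, 39]
arr[2]=31 <= 39: swap with position 2, array becomes [23, 37, 31, 25, 21, 5, 20, 38, 39]
arr[3]=25 <= 39: swap with position 3, array becomes [23, 37, 31, 25, 21, 5, 20, 38, 39]
arr[4]=21 <= 39: swap with position 4, array becomes [23, 37, 31, 25, 21, 5, 20, 38, 39]
arr[5]=5 <= 39: swap with position 5, array becomes [23, 37, 31, 25, 21, 5, 20, 38, 39]
arr[6]=20 <= 39: swap with position 6, array becomes [23, 37, 31, 25, 21, 5, 20, 38, 39]
arr[7]=38 <= 39: swap with position 7, array becomes [23, 37, 31, 25, 21, 5, 20, 38, 39]

Place pivot at position 8: [23, 37, 31, 25, 21, 5, 20, 38, 39]
Pivot position: 8

After partitioning with pivot 39, the array becomes [23, 37, 31, 25, 21, 5, 20, 38, 39]. The pivot is placed at index 8. All elements to the left of the pivot are <= 39, and all elements to the right are > 39.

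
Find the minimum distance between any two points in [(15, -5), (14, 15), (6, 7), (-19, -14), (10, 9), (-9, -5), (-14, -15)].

Computing all pairwise distances among 7 points:

d((15, -5), (14, 15)) = 20.025
d((15, -5), (6, 7)) = 15.0
d((15, -5), (-19, -14)) = 35.171
d((15, -5), (10, 9)) = 14.8661
d((15, -5), (-9, -5)) = 24.0
d((15, -5), (-14, -15)) = 30.6757
d((14, 15), (6, 7)) = 11.3137
d((14, 15), (-19, -14)) = 43.9318
d((14, 15), (10, 9)) = 7.2111
d((14, 15), (-9, -5)) = 30.4795
d((14, 15), (-14, -15)) = 41.0366
d((6, 7), (-19, -14)) = 32.6497
d((6, 7), (10, 9)) = 4.4721 <-- minimum
d((6, 7), (-9, -5)) = 19.2094
d((6, 7), (-14, -15)) = 29.7321
d((-19, -14), (10, 9)) = 37.0135
d((-19, -14), (-9, -5)) = 13.4536
d((-19, -14), (-14, -15)) = 5.099
d((10, 9), (-9, -5)) = 23.6008
d((10, 9), (-14, -15)) = 33.9411
d((-9, -5), (-14, -15)) = 11.1803

Closest pair: (6, 7) and (10, 9) with distance 4.4721

The closest pair is (6, 7) and (10, 9) with Euclidean distance 4.4721. For 7 points, brute-force pairwise comparison is shown above. For large n, the divide-and-conquer algorithm (sort by x, recurse on halves, check the dividing strip) achieves O(n log n).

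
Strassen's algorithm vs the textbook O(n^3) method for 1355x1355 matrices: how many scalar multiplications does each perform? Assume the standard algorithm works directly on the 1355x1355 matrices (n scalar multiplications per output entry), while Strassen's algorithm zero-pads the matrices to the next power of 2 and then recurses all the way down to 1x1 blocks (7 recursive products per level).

Matrix multiplication for 1355x1355 matrices:

Strassen's algorithm requires power-of-2 dimensions. Pad 1355x1355 to 2048x2048 (next power of 2).

Standard algorithm: 1355^3 = 2487813875 multiplications
Strassen's algorithm: 7^(log2(2048)) = 7^11 = 1977326743 multiplications
Savings: 2487813875 - 1977326743 = 510487132 multiplications

Standard: 2487813875 multiplications (1355^3). Strassen: 1977326743 multiplications (7^11, after padding to 2048x2048). Strassen reduces 8 recursive multiplications to 7 at each level.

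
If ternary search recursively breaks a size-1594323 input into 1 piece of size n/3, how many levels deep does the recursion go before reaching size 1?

For divide and conquer with division factor 3:

Problem sizes at each level:
Level 0: 1594323
Level 1: 531441
Level 2: 177147
Level 3: 59049
Level 4: 19683
Level 5: 6561
Level 6: 2187
Level 7: 729
Level 8: 243
Level 9: 81
Level 10: 27
Level 11: 9
Level 12: 3
Level 13: 1

The root is level 0 and the size-1 base case is level 13 (the tree spans levels 0 through 13, i.e. 14 levels counting the root), so the depth is the number of divisions: log_3(1594323) = 13

The recursion tree depth is log_3(1594323) = 13. At each level, the problem size is divided by 3, so it takes 13 divisions to reduce to a base case of size 1. The algorithm makes 1 recursive call at each level.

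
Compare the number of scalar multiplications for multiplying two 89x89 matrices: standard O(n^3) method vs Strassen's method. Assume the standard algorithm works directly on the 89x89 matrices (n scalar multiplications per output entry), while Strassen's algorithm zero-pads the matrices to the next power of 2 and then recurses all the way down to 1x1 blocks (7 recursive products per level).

Matrix multiplication for 89x89 matrices:

Strassen's algorithm requires power-of-2 dimensions. Pad 89x89 to 128x128 (next power of 2).

Standard algorithm: 89^3 = 704969 multiplications
Strassen's algorithm: 7^(log2(128)) = 7^7 = 823543 multiplications
Difference: 704969 - 823543 = -118574 (Strassen uses MORE here due to padding overhead — for small or just-over-power-of-2 n, padding can outweigh the per-level savings)

Standard: 704969 multiplications (89^3). Strassen: 823543 multiplications (7^7, after padding to 128x128). Strassen reduces 8 recursive multiplications to 7 at each level.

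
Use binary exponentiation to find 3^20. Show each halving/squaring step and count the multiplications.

Computing 3^20 by squaring (build up from 3^1; each line after the first costs one multiplication):

3^1 = 3
3^2 = (3^1)^2 = 3^2 = 9
3^4 = (3^2)^2 = 9^2 = 81
3^5 = 3 * 3^4 = 3 * 81 = 243
3^10 = (3^5)^2 = 243^2 = 59049
3^20 = (3^10)^2 = 59049^2 = 3486784401

Result: 3486784401
Multiplications needed: 5 (5 lines after 3^1)

3^20 = 3486784401. Using exponentiation by squaring, this requires 5 multiplications. The key idea: if the exponent is even, square the half-power; if odd, multiply by the base once.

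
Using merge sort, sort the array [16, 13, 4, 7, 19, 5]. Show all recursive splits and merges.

Merge sort trace:

Split: [16, 13, 4, 7, 19, 5] -> [16, 13, 4] and [7, 19, 5]
  Split: [16, 13, 4] -> [16] and [13, 4]
    Split: [13, 4] -> [13] and [4]
    Merge: [13] + [4] -> [4, 13]
  Merge: [16] + [4, 13] -> [4, 13, 16]
  Split: [7, 19, 5] -> [7] and [19, 5]
    Split: [19, 5] -> [19] and [5]
    Merge: [19] + [5] -> [5, 19]
  Merge: [7] + [5, 19] -> [5, 7, 19]
Merge: [4, 13, 16] + [5, 7, 19] -> [4, 5, 7, 13, 16, 19]

Final sorted array: [4, 5, 7, 13, 16, 19]

The merge sort proceeds by recursively splitting the array and merging sorted halves.
After all merges, the sorted array is [4, 5, 7, 13, 16, 19].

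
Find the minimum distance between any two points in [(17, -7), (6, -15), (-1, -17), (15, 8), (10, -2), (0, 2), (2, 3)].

Computing all pairwise distances among 7 points:

d((17, -7), (6, -15)) = 13.6015
d((17, -7), (-1, -17)) = 20.5913
d((17, -7), (15, 8)) = 15.1327
d((17, -7), (10, -2)) = 8.6023
d((17, -7), (0, 2)) = 19.2354
d((17, -7), (2, 3)) = 18.0278
d((6, -15), (-1, -17)) = 7.2801
d((6, -15), (15, 8)) = 24.6982
d((6, -15), (10, -2)) = 13.6015
d((6, -15), (0, 2)) = 18.0278
d((6, -15), (2, 3)) = 18.4391
d((-1, -17), (15, 8)) = 29.6816
d((-1, -17), (10, -2)) = 18.6011
d((-1, -17), (0, 2)) = 19.0263
d((-1, -17), (2, 3)) = 20.2237
d((15, 8), (10, -2)) = 11.1803
d((15, 8), (0, 2)) = 16.1555
d((15, 8), (2, 3)) = 13.9284
d((10, -2), (0, 2)) = 10.7703
d((10, -2), (2, 3)) = 9.434
d((0, 2), (2, 3)) = 2.2361 <-- minimum

Closest pair: (0, 2) and (2, 3) with distance 2.2361

The closest pair is (0, 2) and (2, 3) with Euclidean distance 2.2361. For 7 points, brute-force pairwise comparison is shown above. For large n, the divide-and-conquer algorithm (sort by x, recurse on halves, check the dividing strip) achieves O(n log n).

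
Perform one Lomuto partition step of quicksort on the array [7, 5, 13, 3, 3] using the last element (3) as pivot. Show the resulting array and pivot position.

Lomuto partition with pivot = 3:

Initial array: [7, 5, 13, 3, 3]

arr[0]=7 > 3: no swap
arr[1]=5 > 3: no swap
arr[2]=13 > 3: no swap
arr[3]=3 <= 3: swap with position 0, array becomes [3, 5, 13, 7, 3]

Place pivot at position 1: [3, 3, 13, 7, 5]
Pivot position: 1

After partitioning with pivot 3, the array becomes [3, 3, 13, 7, 5]. The pivot is placed at index 1. All elements to the left of the pivot are <= 3, and all elements to the right are > 3.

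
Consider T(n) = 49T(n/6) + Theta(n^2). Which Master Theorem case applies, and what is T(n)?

Master Theorem for T(n) = 49T(n/6) + O(n^2):

a = 49, b = 6, c = 2
log_b(a) = log_6(49) = 2.1721

Case 1: c = 2 < log_6(49) = 2.1721
T(n) = O(n^(log_6 49))

For T(n) = 49T(n/6) + O(n^2): log_6(49) = 2.1721. This is Case 1 of the Master Theorem (c < log_b(a), work dominated by leaves), giving O(n^(log_6 49)).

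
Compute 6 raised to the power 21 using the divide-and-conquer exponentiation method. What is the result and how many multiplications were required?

Computing 6^21 by squaring (build up from 6^1; each line after the first costs one multiplication):

6^1 = 6
6^2 = (6^1)^2 = 6^2 = 36
6^4 = (6^2)^2 = 36^2 = 1296
6^5 = 6 * 6^4 = 6 * 1296 = 7776
6^10 = (6^5)^2 = 7776^2 = 60466176
6^20 = (6^10)^2 = 60466176^2 = 3656158440062976
6^21 = 6 * 6^20 = 6 * 3656158440062976 = 21936950640377856

Result: 21936950640377856
Multiplications needed: 6 (6 lines after 6^1)

6^21 = 21936950640377856. Using exponentiation by squaring, this requires 6 multiplications. The key idea: if the exponent is even, square the half-power; if odd, multiply by the base once.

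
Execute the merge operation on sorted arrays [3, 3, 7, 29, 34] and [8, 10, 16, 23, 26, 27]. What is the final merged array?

Merging process:

Compare 3 vs 8: take 3 from left. Merged: [3]
Compare 3 vs 8: take 3 from left. Merged: [3, 3]
Compare 7 vs 8: take 7 from left. Merged: [3, 3, 7]
Compare 29 vs 8: take 8 from right. Merged: [3, 3, 7, 8]
Compare 29 vs 10: take 10 from right. Merged: [3, 3, 7, 8, 10]
Compare 29 vs 16: take 16 from right. Merged: [3, 3, 7, 8, 10, 16]
Compare 29 vs 23: take 23 from right. Merged: [3, 3, 7, 8, 10, 16, 23]
Compare 29 vs 26: take 26 from right. Merged: [3, 3, 7, 8, 10, 16, 23, 26]
Compare 29 vs 27: take 27 from right. Merged: [3, 3, 7, 8, 10, 16, 23, 26, 27]
Append remaining from left: [29, 34]. Merged: [3, 3, 7, 8, 10, 16, 23, 26, 27, 29, 34]

Final merged array: [3, 3, 7, 8, 10, 16, 23, 26, 27, 29, 34]
Total comparisons: 9

The merged array is [3, 3, 7, 8, 10, 16, 23, 26, 27, 29, 34], requiring 9 comparisons. The merge step runs in O(n) time where n is the total number of elements.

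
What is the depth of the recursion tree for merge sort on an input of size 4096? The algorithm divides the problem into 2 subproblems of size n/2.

For divide and conquer with division factor 2:

Problem sizes at each level:
Level 0: 4096
Level 1: 2048
Level 2: 1024
Level 3: 512
Level 4: 256
Level 5: 128
Level 6: 64
Level 7: 32
Level 8: 16
Level 9: 8
Level 10: 4
Level 11: 2
Level 12: 1

The root is level 0 and the size-1 base case is level 12 (the tree spans levels 0 through 12, i.e. 13 levels counting the root), so the depth is the number of divisions: log_2(4096) = 12

The recursion tree depth is log_2(4096) = 12. At each level, the problem size is divided by 2, so it takes 12 divisions to reduce to a base case of size 1. The algorithm makes 2 recursive calls at each level.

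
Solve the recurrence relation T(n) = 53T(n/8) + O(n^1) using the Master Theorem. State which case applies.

Master Theorem for T(n) = 53T(n/8) + O(n^1):

a = 53, b = 8, c = 1
log_b(a) = log_8(53) = 1.9093

Case 1: c = 1 < log_8(53) = 1.9093
T(n) = O(n^(log_8 53))

For T(n) = 53T(n/8) + O(n^1): log_8(53) = 1.9093. This is Case 1 of the Master Theorem (c < log_b(a), work dominated by leaves), giving O(n^(log_8 53)).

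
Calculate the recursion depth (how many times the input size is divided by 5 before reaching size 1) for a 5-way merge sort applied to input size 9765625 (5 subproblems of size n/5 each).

For divide and conquer with division factor 5:

Problem sizes at each level:
Level 0: 9765625
Level 1: 1953125
Level 2: 390625
Level 3: 78125
Level 4: 15625
Level 5: 3125
Level 6: 625
Level 7: 125
Level 8: 25
Level 9: 5
Level 10: 1

The root is level 0 and the size-1 base case is level 10 (the tree spans levels 0 through 10, i.e. 11 levels counting the root), so the depth is the number of divisions: log_5(9765625) = 10

The recursion tree depth is log_5(9765625) = 10. At each level, the problem size is divided by 5, so it takes 10 divisions to reduce to a base case of size 1. The algorithm makes 5 recursive calls at each level.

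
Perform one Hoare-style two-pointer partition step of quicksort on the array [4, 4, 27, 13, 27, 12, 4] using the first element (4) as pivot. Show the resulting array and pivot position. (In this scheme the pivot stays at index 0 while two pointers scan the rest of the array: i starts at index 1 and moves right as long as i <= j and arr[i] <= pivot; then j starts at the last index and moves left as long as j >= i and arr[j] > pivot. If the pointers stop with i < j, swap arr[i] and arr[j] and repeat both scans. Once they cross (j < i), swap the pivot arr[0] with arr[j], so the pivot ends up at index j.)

Hoare-style two-pointer partition with pivot = 4:

Initial array: [4, 4, 27, 13, 27, 12, 4]

Pointers start at i = 1, j = 6.
i stops at index 2 (arr[2]=27 > 4), j stops at index 6 (arr[6]=4 <= 4): swap arr[2] and arr[6], array becomes [4, 4, 4, 13, 27, 12, 27]
i ends at 3, j ends at 2: the pointers have crossed (j < i), so scanning stops.

Swap pivot arr[0] with arr[2] to place pivot at position 2: [4, 4, 4, 13, 27, 12, 27]
Pivot position: 2

After partitioning with pivot 4, the array becomes [4, 4, 4, 13, 27, 12, 27]. The pivot is placed at index 2. All elements to the left of the pivot are <= 4, and all elements to the right are > 4.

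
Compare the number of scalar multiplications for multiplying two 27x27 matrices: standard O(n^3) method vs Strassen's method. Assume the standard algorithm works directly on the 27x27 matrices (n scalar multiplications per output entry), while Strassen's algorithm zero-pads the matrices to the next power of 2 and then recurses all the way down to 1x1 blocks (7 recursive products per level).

Matrix multiplication for 27x27 matrices:

Strassen's algorithm requires power-of-2 dimensions. Pad 27x27 to 32x32 (next power of 2).

Standard algorithm: 27^3 = 19683 multiplications
Strassen's algorithm: 7^(log2(32)) = 7^5 = 16807 multiplications
Savings: 19683 - 16807 = 2876 multiplications

Standard: 19683 multiplications (27^3). Strassen: 16807 multiplications (7^5, after padding to 32x32). Strassen reduces 8 recursive multiplications to 7 at each level.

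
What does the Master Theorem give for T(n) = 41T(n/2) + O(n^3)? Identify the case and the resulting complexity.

Master Theorem for T(n) = 41T(n/2) + O(n^3):

a = 41, b = 2, c = 3
log_b(a) = log_2(41) = 5.3576

Case 1: c = 3 < log_2(41) = 5.3576
T(n) = O(n^(log_2 41))

For T(n) = 41T(n/2) + O(n^3): log_2(41) = 5.3576. This is Case 1 of the Master Theorem (c < log_b(a), work dominated by leaves), giving O(n^(log_2 41)).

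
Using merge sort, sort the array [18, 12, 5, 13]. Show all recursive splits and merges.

Merge sort trace:

Split: [18, 12, 5, 13] -> [18, 12] and [5, 13]
  Split: [18, 12] -> [18] and [12]
  Merge: [18] + [12] -> [12, 18]
  Split: [5, 13] -> [5] and [13]
  Merge: [5] + [13] -> [5, 13]
Merge: [12, 18] + [5, 13] -> [5, 12, 13, 18]

Final sorted array: [5, 12, 13, 18]

The merge sort proceeds by recursively splitting the array and merging sorted halves.
After all merges, the sorted array is [5, 12, 13, 18].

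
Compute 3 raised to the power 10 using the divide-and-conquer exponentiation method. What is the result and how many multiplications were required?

Computing 3^10 by squaring (build up from 3^1; each line after the first costs one multiplication):

3^1 = 3
3^2 = (3^1)^2 = 3^2 = 9
3^4 = (3^2)^2 = 9^2 = 81
3^5 = 3 * 3^4 = 3 * 81 = 243
3^10 = (3^5)^2 = 243^2 = 59049

Result: 59049
Multiplications needed: 4 (4 lines after 3^1)

3^10 = 59049. Using exponentiation by squaring, this requires 4 multiplications. The key idea: if the exponent is even, square the half-power; if odd, multiply by the base once.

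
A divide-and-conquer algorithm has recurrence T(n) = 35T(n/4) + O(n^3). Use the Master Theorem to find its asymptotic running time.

Master Theorem for T(n) = 35T(n/4) + O(n^3):

a = 35, b = 4, c = 3
log_b(a) = log_4(35) = 2.5646

Case 3: c = 3 > log_4(35) = 2.5646
T(n) = O(n^3) = O(n^3)

For T(n) = 35T(n/4) + O(n^3): log_4(35) = 2.5646. This is Case 3 of the Master Theorem (c > log_b(a), work dominated by root), giving O(n^3).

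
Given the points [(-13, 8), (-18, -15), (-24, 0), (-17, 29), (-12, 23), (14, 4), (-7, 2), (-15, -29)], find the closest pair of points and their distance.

Computing all pairwise distances among 8 points:

d((-13, 8), (-18, -15)) = 23.5372
d((-13, 8), (-24, 0)) = 13.6015
d((-13, 8), (-17, 29)) = 21.3776
d((-13, 8), (-12, 23)) = 15.0333
d((-13, 8), (14, 4)) = 27.2947
d((-13, 8), (-7, 2)) = 8.4853
d((-13, 8), (-15, -29)) = 37.054
d((-18, -15), (-24, 0)) = 16.1555
d((-18, -15), (-17, 29)) = 44.0114
d((-18, -15), (-12, 23)) = 38.4708
d((-18, -15), (14, 4)) = 37.2156
d((-18, -15), (-7, 2)) = 20.2485
d((-18, -15), (-15, -29)) = 14.3178
d((-24, 0), (-17, 29)) = 29.8329
d((-24, 0), (-12, 23)) = 25.9422
d((-24, 0), (14, 4)) = 38.2099
d((-24, 0), (-7, 2)) = 17.1172
d((-24, 0), (-15, -29)) = 30.3645
d((-17, 29), (-12, 23)) = 7.8102 <-- minimum
d((-17, 29), (14, 4)) = 39.8246
d((-17, 29), (-7, 2)) = 28.7924
d((-17, 29), (-15, -29)) = 58.0345
d((-12, 23), (14, 4)) = 32.2025
d((-12, 23), (-7, 2)) = 21.587
d((-12, 23), (-15, -29)) = 52.0865
d((14, 4), (-7, 2)) = 21.095
d((14, 4), (-15, -29)) = 43.9318
d((-7, 2), (-15, -29)) = 32.0156

Closest pair: (-17, 29) and (-12, 23) with distance 7.8102

The closest pair is (-17, 29) and (-12, 23) with Euclidean distance 7.8102. For 8 points, brute-force pairwise comparison is shown above. For large n, the divide-and-conquer algorithm (sort by x, recurse on halves, check the dividing strip) achieves O(n log n).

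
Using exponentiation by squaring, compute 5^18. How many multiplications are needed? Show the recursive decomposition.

Computing 5^18 by squaring (build up from 5^1; each line after the first costs one multiplication):

5^1 = 5
5^2 = (5^1)^2 = 5^2 = 25
5^4 = (5^2)^2 = 25^2 = 625
5^8 = (5^4)^2 = 625^2 = 390625
5^9 = 5 * 5^8 = 5 * 390625 = 1953125
5^18 = (5^9)^2 = 1953125^2 = 3814697265625

Result: 3814697265625
Multiplications needed: 5 (5 lines after 5^1)

5^18 = 3814697265625. Using exponentiation by squaring, this requires 5 multiplications. The key idea: if the exponent is even, square the half-power; if odd, multiply by the base once.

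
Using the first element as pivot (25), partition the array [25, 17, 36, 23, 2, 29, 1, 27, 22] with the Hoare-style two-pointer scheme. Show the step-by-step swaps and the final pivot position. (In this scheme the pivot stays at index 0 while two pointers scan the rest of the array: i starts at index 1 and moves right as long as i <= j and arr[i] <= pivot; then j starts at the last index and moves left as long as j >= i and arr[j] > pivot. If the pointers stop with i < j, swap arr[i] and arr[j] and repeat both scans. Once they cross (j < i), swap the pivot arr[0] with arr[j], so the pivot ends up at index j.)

Hoare-style two-pointer partition with pivot = 25:

Initial array: [25, 17, 36, 23, 2, 29, 1, 27, 22]

Pointers start at i = 1, j = 8.
i stops at index 2 (arr[2]=36 > 25), j stops at index 8 (arr[8]=22 <= 25): swap arr[2] and arr[8], array becomes [25, 17, 22, 23, 2, 29, 1, 27, 36]
i stops at index 5 (arr[5]=29 > 25), j stops at index 6 (arr[6]=1 <= 25): swap arr[5] and arr[6], array becomes [25, 17, 22, 23, 2, 1, 29, 27, 36]
i ends at 6, j ends at 5: the pointers have crossed (j < i), so scanning stops.

Swap pivot arr[0] with arr[5] to place pivot at position 5: [1, 17, 22, 23, 2, 25, 29, 27, 36]
Pivot position: 5

After partitioning with pivot 25, the array becomes [1, 17, 22, 23, 2, 25, 29, 27, 36]. The pivot is placed at index 5. All elements to the left of the pivot are <= 25, and all elements to the right are > 25.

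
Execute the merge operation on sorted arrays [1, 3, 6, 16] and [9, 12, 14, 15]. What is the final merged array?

Merging process:

Compare 1 vs 9: take 1 from left. Merged: [1]
Compare 3 vs 9: take 3 from left. Merged: [1, 3]
Compare 6 vs 9: take 6 from left. Merged: [1, 3, 6]
Compare 16 vs 9: take 9 from right. Merged: [1, 3, 6, 9]
Compare 16 vs 12: take 12 from right. Merged: [1, 3, 6, 9, 12]
Compare 16 vs 14: take 14 from right. Merged: [1, 3, 6, 9, 12, 14]
Compare 16 vs 15: take 15 from right. Merged: [1, 3, 6, 9, 12, 14, 15]
Append remaining from left: [16]. Merged: [1, 3, 6, 9, 12, 14, 15, 16]

Final merged array: [1, 3, 6, 9, 12, 14, 15, 16]
Total comparisons: 7

The merged array is [1, 3, 6, 9, 12, 14, 15, 16], requiring 7 comparisons. The merge step runs in O(n) time where n is the total number of elements.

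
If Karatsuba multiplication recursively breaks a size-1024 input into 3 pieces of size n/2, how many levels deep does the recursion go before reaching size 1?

For divide and conquer with division factor 2:

Problem sizes at each level:
Level 0: 1024
Level 1: 512
Level 2: 256
Level 3: 128
Level 4: 64
Level 5: 32
Level 6: 16
Level 7: 8
Level 8: 4
Level 9: 2
Level 10: 1

The root is level 0 and the size-1 base case is level 10 (the tree spans levels 0 through 10, i.e. 11 levels counting the root), so the depth is the number of divisions: log_2(1024) = 10

The recursion tree depth is log_2(1024) = 10. At each level, the problem size is divided by 2, so it takes 10 divisions to reduce to a base case of size 1. The algorithm makes 3 recursive calls at each level.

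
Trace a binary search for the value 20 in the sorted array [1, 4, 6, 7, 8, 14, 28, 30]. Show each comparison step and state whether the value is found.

Binary search for 20 in [1, 4, 6, 7, 8, 14, 28, 30]:

lo=0, hi=7, mid=3, arr[mid]=7 -> 7 < 20, search right half
lo=4, hi=7, mid=5, arr[mid]=14 -> 14 < 20, search right half
lo=6, hi=7, mid=6, arr[mid]=28 -> 28 > 20, search left half
lo=6 > hi=5, target 20 not found

Binary search determines that 20 is not in the array after 3 comparisons. The search space was exhausted without finding the target.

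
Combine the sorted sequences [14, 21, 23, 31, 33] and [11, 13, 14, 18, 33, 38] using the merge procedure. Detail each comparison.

Merging process:

Compare 14 vs 11: take 11 from right. Merged: [11]
Compare 14 vs 13: take 13 from right. Merged: [11, 13]
Compare 14 vs 14: take 14 from left. Merged: [11, 13, 14]
Compare 21 vs 14: take 14 from right. Merged: [11, 13, 14, 14]
Compare 21 vs 18: take 18 from right. Merged: [11, 13, 14, 14, 18]
Compare 21 vs 33: take 21 from left. Merged: [11, 13, 14, 14, 18, 21]
Compare 23 vs 33: take 23 from left. Merged: [11, 13, 14, 14, 18, 21, 23]
Compare 31 vs 33: take 31 from left. Merged: [11, 13, 14, 14, 18, 21, 23, 31]
Compare 33 vs 33: take 33 from left. Merged: [11, 13, 14, 14, 18, 21, 23, 31, 33]
Append remaining from right: [33, 38]. Merged: [11, 13, 14, 14, 18, 21, 23, 31, 33, 33, 38]

Final merged array: [11, 13, 14, 14, 18, 21, 23, 31, 33, 33, 38]
Total comparisons: 9

The merged array is [11, 13, 14, 14, 18, 21, 23, 31, 33, 33, 38], requiring 9 comparisons. The merge step runs in O(n) time where n is the total number of elements.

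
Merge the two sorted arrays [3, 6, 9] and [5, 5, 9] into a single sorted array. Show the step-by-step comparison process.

Merging process:

Compare 3 vs 5: take 3 from left. Merged: [3]
Compare 6 vs 5: take 5 from right. Merged: [3, 5]
Compare 6 vs 5: take 5 from right. Merged: [3, 5, 5]
Compare 6 vs 9: take 6 from left. Merged: [3, 5, 5, 6]
Compare 9 vs 9: take 9 from left. Merged: [3, 5, 5, 6, 9]
Append remaining from right: [9]. Merged: [3, 5, 5, 6, 9, 9]

Final merged array: [3, 5, 5, 6, 9, 9]
Total comparisons: 5

The merged array is [3, 5, 5, 6, 9, 9], requiring 5 comparisons. The merge step runs in O(n) time where n is the total number of elements.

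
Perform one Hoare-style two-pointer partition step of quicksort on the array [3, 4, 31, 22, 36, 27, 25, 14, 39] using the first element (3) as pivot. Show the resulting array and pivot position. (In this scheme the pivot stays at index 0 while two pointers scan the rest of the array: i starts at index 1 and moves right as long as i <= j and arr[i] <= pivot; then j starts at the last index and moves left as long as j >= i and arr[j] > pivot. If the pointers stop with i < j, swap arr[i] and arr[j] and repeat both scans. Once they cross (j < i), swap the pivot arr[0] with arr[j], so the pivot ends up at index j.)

Hoare-style two-pointer partition with pivot = 3:

Initial array: [3, 4, 31, 22, 36, 27, 25, 14, 39]

Pointers start at i = 1, j = 8.
i ends at 1, j ends at 0: the pointers have crossed (j < i), so scanning stops.

j = 0, so swapping arr[0] with arr[j] leaves the pivot at position 0: [3, 4, 31, 22, 36, 27, 25, 14, 39]
Pivot position: 0

After partitioning with pivot 3, the array becomes [3, 4, 31, 22, 36, 27, 25, 14, 39]. The pivot is placed at index 0. All elements to the left of the pivot are <= 3, and all elements to the right are > 3.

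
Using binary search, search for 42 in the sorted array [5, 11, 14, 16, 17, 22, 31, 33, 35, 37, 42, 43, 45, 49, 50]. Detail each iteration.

Binary search for 42 in [5, 11, 14, 16, 17, 22, 31, 33, 35, 37, 42, 43, 45, 49, 50]:

lo=0, hi=14, mid=7, arr[mid]=33 -> 33 < 42, search right half
lo=8, hi=14, mid=11, arr[mid]=43 -> 43 > 42, search left half
lo=8, hi=10, mid=9, arr[mid]=37 -> 37 < 42, search right half
lo=10, hi=10, mid=10, arr[mid]=42 -> Found target at index 10!

Binary search finds 42 at index 10 after 4 comparisons. The search repeatedly halves the search space by comparing with the middle element.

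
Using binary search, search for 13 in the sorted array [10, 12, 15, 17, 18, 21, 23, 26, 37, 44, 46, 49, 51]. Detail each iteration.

Binary search for 13 in [10, 12, 15, 17, 18, 21, 23, 26, 37, 44, 46, 49, 51]:

lo=0, hi=12, mid=6, arr[mid]=23 -> 23 > 13, search left half
lo=0, hi=5, mid=2, arr[mid]=15 -> 15 > 13, search left half
lo=0, hi=1, mid=0, arr[mid]=10 -> 10 < 13, search right half
lo=1, hi=1, mid=1, arr[mid]=12 -> 12 < 13, search right half
lo=2 > hi=1, target 13 not found

Binary search determines that 13 is not in the array after 4 comparisons. The search space was exhausted without finding the target.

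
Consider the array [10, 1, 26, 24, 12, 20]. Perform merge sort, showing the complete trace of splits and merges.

Merge sort trace:

Split: [10, 1, 26, 24, 12, 20] -> [10, 1, 26] and [24, 12, 20]
  Split: [10, 1, 26] -> [10] and [1, 26]
    Split: [1, 26] -> [1] and [26]
    Merge: [1] + [26] -> [1, 26]
  Merge: [10] + [1, 26] -> [1, 10, 26]
  Split: [24, 12, 20] -> [24] and [12, 20]
    Split: [12, 20] -> [12] and [20]
    Merge: [12] + [20] -> [12, 20]
  Merge: [24] + [12, 20] -> [12, 20, 24]
Merge: [1, 10, 26] + [12, 20, 24] -> [1, 10, 12, 20, 24, 26]

Final sorted array: [1, 10, 12, 20, 24, 26]

The merge sort proceeds by recursively splitting the array and merging sorted halves.
After all merges, the sorted array is [1, 10, 12, 20, 24, 26].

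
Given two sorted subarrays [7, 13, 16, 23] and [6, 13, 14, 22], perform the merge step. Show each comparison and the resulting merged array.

Merging process:

Compare 7 vs 6: take 6 from right. Merged: [6]
Compare 7 vs 13: take 7 from left. Merged: [6, 7]
Compare 13 vs 13: take 13 from left. Merged: [6, 7, 13]
Compare 16 vs 13: take 13 from right. Merged: [6, 7, 13, 13]
Compare 16 vs 14: take 14 from right. Merged: [6, 7, 13, 13, 14]
Compare 16 vs 22: take 16 from left. Merged: [6, 7, 13, 13, 14, 16]
Compare 23 vs 22: take 22 from right. Merged: [6, 7, 13, 13, 14, 16, 22]
Append remaining from left: [23]. Merged: [6, 7, 13, 13, 14, 16, 22, 23]

Final merged array: [6, 7, 13, 13, 14, 16, 22, 23]
Total comparisons: 7

The merged array is [6, 7, 13, 13, 14, 16, 22, 23], requiring 7 comparisons. The merge step runs in O(n) time where n is the total number of elements.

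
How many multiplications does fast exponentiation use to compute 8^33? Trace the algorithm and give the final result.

Computing 8^33 by squaring (build up from 8^1; each line after the first costs one multiplication):

8^1 = 8
8^2 = (8^1)^2 = 8^2 = 64
8^4 = (8^2)^2 = 64^2 = 4096
8^8 = (8^4)^2 = 4096^2 = 16777216
8^16 = (8^8)^2 = 16777216^2 = 281474976710656
8^32 = (8^16)^2 = 281474976710656^2 = 79228162514264337593543950336
8^33 = 8 * 8^32 = 8 * 79228162514264337593543950336 = 633825300114114700748351602688

Result: 633825300114114700748351602688
Multiplications needed: 6 (6 lines after 8^1)

8^33 = 633825300114114700748351602688. Using exponentiation by squaring, this requires 6 multiplications. The key idea: if the exponent is even, square the half-power; if odd, multiply by the base once.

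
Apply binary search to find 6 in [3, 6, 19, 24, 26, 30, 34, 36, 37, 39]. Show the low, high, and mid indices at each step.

Binary search for 6 in [3, 6, 19, 24, 26, 30, 34, 36, 37, 39]:

lo=0, hi=9, mid=4, arr[mid]=26 -> 26 > 6, search left half
lo=0, hi=3, mid=1, arr[mid]=6 -> Found target at index 1!

Binary search finds 6 at index 1 after 2 comparisons. The search repeatedly halves the search space by comparing with the middle element.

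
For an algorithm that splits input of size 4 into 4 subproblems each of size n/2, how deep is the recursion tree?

For divide and conquer with division factor 2:

Problem sizes at each level:
Level 0: 4
Level 1: 2
Level 2: 1

The root is level 0 and the size-1 base case is level 2 (the tree spans levels 0 through 2, i.e. 3 levels counting the root), so the depth is the number of divisions: log_2(4) = 2

The recursion tree depth is log_2(4) = 2. At each level, the problem size is divided by 2, so it takes 2 divisions to reduce to a base case of size 1. The algorithm makes 4 recursive calls at each level.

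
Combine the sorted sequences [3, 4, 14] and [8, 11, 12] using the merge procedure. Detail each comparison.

Merging process:

Compare 3 vs 8: take 3 from left. Merged: [3]
Compare 4 vs 8: take 4 from left. Merged: [3, 4]
Compare 14 vs 8: take 8 from right. Merged: [3, 4, 8]
Compare 14 vs 11: take 11 from right. Merged: [3, 4, 8, 11]
Compare 14 vs 12: take 12 from right. Merged: [3, 4, 8, 11, 12]
Append remaining from left: [14]. Merged: [3, 4, 8, 11, 12, 14]

Final merged array: [3, 4, 8, 11, 12, 14]
Total comparisons: 5

The merged array is [3, 4, 8, 11, 12, 14], requiring 5 comparisons. The merge step runs in O(n) time where n is the total number of elements.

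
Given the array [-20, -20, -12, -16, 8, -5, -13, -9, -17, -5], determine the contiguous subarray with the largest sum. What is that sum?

Using Kadane's algorithm on [-20, -20, -12, -16, 8, -5, -13, -9, -17, -5]:

Scanning through the array:
Position 1 (value -20): max_ending_here = -20, max_so_far = -20
Position 2 (value -12): max_ending_here = -12, max_so_far = -12
Position 3 (value -16): max_ending_here = -16, max_so_far = -12
Position 4 (value 8): max_ending_here = 8, max_so_far = 8
Position 5 (value -5): max_ending_here = 3, max_so_far = 8
Position 6 (value -13): max_ending_here = -10, max_so_far = 8
Position 7 (value -9): max_ending_here = -9, max_so_far = 8
Position 8 (value -17): max_ending_here = -17, max_so_far = 8
Position 9 (value -5): max_ending_here = -5, max_so_far = 8

Maximum subarray: [8]
Maximum sum: 8

The maximum subarray is [8] with sum 8. This subarray runs from index 4 to index 4.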